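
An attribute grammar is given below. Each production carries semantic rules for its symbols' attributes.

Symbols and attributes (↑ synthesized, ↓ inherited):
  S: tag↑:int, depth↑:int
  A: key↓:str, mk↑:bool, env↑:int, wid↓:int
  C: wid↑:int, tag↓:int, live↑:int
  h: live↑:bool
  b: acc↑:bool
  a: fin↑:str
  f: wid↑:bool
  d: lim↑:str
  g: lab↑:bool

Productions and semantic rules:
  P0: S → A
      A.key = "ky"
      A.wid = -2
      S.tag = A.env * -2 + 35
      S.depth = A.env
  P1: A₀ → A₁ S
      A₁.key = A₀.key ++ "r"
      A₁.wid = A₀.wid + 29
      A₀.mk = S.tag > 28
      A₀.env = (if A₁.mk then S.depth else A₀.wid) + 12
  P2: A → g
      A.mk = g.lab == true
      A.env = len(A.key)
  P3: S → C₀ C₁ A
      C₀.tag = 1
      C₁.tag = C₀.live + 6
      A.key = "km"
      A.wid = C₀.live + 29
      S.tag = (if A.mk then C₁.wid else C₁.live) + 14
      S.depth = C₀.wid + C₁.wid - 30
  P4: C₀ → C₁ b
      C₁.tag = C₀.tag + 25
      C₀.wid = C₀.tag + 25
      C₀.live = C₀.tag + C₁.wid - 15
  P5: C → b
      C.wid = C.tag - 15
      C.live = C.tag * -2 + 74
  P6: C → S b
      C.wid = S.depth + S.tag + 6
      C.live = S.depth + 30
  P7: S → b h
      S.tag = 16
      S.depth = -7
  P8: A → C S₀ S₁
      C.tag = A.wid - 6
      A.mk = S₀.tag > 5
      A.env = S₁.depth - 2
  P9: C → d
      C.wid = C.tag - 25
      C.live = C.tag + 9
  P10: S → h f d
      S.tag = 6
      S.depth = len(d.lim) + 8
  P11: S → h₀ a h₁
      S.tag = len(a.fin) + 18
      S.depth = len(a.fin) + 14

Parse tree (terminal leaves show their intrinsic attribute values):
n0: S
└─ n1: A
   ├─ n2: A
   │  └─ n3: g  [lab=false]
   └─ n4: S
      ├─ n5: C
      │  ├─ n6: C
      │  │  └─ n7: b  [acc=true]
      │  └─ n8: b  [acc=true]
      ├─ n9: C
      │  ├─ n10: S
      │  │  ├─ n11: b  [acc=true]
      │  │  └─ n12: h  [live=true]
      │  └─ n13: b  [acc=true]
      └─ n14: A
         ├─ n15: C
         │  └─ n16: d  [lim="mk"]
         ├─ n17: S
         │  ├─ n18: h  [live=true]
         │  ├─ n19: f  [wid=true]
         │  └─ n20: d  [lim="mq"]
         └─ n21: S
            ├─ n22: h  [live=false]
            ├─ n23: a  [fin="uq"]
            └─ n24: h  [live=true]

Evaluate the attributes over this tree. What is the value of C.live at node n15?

29

1. n1.key = "ky"  ["ky"]
2. n1.wid = -2  [-2]
3. n2.key = "kyr"  [A₀.key ++ "r"]
4. n2.wid = 27  [A₀.wid + 29]
5. n3.lab = false  [terminal]
6. n2.mk = false  [g.lab == true]
7. n2.env = 3  [len(A.key)]
8. n5.tag = 1  [1]
9. n6.tag = 26  [C₀.tag + 25]
10. n7.acc = true  [terminal]
11. n6.wid = 11  [C.tag - 15]
12. n6.live = 22  [C.tag * -2 + 74]
13. n8.acc = true  [terminal]
14. n5.wid = 26  [C₀.tag + 25]
15. n5.live = -3  [C₀.tag + C₁.wid - 15]
16. n9.tag = 3  [C₀.live + 6]
17. n11.acc = true  [terminal]
18. n12.live = true  [terminal]
19. n10.tag = 16  [16]
20. n10.depth = -7  [-7]
21. n13.acc = true  [terminal]
22. n9.wid = 15  [S.depth + S.tag + 6]
23. n9.live = 23  [S.depth + 30]
24. n14.key = "km"  ["km"]
25. n14.wid = 26  [C₀.live + 29]
26. n15.tag = 20  [A.wid - 6]
27. n16.lim = "mk"  [terminal]
28. n15.wid = -5  [C.tag - 25]
29. n15.live = 29  [C.tag + 9]
30. n18.live = true  [terminal]
31. n19.wid = true  [terminal]
32. n20.lim = "mq"  [terminal]
33. n17.tag = 6  [6]
34. n17.depth = 10  [len(d.lim) + 8]
35. n22.live = false  [terminal]
36. n23.fin = "uq"  [terminal]
37. n24.live = true  [terminal]
38. n21.tag = 20  [len(a.fin) + 18]
39. n21.depth = 16  [len(a.fin) + 14]
40. n14.mk = true  [S₀.tag > 5]
41. n14.env = 14  [S₁.depth - 2]
42. n4.tag = 29  [(if A.mk then C₁.wid else C₁.live) + 14]
43. n4.depth = 11  [C₀.wid + C₁.wid - 30]
44. n1.mk = true  [S.tag > 28]
45. n1.env = 10  [(if A₁.mk then S.depth else A₀.wid) + 12]
46. n0.tag = 15  [A.env * -2 + 35]
47. n0.depth = 10  [A.env]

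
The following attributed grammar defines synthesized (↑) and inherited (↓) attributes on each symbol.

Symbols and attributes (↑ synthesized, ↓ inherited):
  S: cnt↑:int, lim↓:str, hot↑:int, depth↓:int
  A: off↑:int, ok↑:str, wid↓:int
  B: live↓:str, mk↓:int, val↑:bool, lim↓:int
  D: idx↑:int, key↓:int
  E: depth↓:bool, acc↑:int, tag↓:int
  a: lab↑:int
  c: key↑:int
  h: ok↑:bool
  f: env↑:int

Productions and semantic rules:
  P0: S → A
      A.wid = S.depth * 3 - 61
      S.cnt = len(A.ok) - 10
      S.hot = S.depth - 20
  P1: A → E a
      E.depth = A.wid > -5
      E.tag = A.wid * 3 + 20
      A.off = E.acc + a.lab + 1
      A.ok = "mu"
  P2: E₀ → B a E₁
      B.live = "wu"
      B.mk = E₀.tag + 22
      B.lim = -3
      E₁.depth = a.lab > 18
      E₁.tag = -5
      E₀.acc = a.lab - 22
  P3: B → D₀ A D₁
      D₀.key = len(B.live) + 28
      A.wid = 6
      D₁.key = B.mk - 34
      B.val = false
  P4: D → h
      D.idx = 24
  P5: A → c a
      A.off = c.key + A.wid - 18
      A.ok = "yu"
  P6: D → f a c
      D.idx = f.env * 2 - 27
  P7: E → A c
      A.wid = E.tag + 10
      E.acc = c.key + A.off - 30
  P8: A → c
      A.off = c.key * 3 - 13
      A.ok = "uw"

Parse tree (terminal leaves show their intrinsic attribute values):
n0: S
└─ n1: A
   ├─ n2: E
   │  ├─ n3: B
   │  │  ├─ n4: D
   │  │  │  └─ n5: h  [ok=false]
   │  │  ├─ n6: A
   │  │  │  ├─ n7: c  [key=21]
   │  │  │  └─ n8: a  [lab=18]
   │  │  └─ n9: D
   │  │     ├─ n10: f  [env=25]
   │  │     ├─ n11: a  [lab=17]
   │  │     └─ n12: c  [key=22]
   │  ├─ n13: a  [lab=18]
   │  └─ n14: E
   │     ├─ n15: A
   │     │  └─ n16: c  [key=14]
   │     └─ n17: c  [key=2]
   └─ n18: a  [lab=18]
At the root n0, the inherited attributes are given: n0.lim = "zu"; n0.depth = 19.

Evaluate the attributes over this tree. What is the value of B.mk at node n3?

30

1. n0.lim = "zu"  [given at root]
2. n0.depth = 19  [given at root]
3. n1.wid = -4  [S.depth * 3 - 61]
4. n2.depth = true  [A.wid > -5]
5. n2.tag = 8  [A.wid * 3 + 20]
6. n3.live = "wu"  ["wu"]
7. n3.mk = 30  [E₀.tag + 22]
8. n3.lim = -3  [-3]
9. n4.key = 30  [len(B.live) + 28]
10. n5.ok = false  [terminal]
11. n4.idx = 24  [24]
12. n6.wid = 6  [6]
13. n7.key = 21  [terminal]
14. n8.lab = 18  [terminal]
15. n6.off = 9  [c.key + A.wid - 18]
16. n6.ok = "yu"  ["yu"]
17. n9.key = -4  [B.mk - 34]
18. n10.env = 25  [terminal]
19. n11.lab = 17  [terminal]
20. n12.key = 22  [terminal]
21. n9.idx = 23  [f.env * 2 - 27]
22. n3.val = false  [false]
23. n13.lab = 18  [terminal]
24. n14.depth = false  [a.lab > 18]
25. n14.tag = -5  [-5]
26. n15.wid = 5  [E.tag + 10]
27. n16.key = 14  [terminal]
28. n15.off = 29  [c.key * 3 - 13]
29. n15.ok = "uw"  ["uw"]
30. n17.key = 2  [terminal]
31. n14.acc = 1  [c.key + A.off - 30]
32. n2.acc = -4  [a.lab - 22]
33. n18.lab = 18  [terminal]
34. n1.off = 15  [E.acc + a.lab + 1]
35. n1.ok = "mu"  ["mu"]
36. n0.cnt = -8  [len(A.ok) - 10]
37. n0.hot = -1  [S.depth - 20]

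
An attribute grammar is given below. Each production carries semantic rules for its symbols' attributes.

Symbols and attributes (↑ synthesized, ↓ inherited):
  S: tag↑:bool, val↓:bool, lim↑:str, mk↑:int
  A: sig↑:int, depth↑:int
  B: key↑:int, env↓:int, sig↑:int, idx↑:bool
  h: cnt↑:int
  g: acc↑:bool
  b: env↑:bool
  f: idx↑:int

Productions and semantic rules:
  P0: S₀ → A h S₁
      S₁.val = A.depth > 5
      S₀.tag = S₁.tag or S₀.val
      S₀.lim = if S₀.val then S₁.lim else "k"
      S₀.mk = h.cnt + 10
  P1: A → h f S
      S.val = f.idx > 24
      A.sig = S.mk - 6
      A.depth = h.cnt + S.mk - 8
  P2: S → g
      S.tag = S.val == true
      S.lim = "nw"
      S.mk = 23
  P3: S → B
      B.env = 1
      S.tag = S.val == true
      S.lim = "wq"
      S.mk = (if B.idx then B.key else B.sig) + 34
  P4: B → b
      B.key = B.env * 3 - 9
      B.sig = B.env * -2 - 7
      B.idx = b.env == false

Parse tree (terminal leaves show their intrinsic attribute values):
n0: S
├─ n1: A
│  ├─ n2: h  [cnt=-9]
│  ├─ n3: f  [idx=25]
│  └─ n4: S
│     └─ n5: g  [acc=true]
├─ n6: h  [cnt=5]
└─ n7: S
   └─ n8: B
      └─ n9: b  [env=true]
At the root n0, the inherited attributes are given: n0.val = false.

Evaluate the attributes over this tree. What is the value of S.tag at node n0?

true

1. n0.val = false  [given at root]
2. n2.cnt = -9  [terminal]
3. n3.idx = 25  [terminal]
4. n4.val = true  [f.idx > 24]
5. n5.acc = true  [terminal]
6. n4.tag = true  [S.val == true]
7. n4.lim = "nw"  ["nw"]
8. n4.mk = 23  [23]
9. n1.sig = 17  [S.mk - 6]
10. n1.depth = 6  [h.cnt + S.mk - 8]
11. n6.cnt = 5  [terminal]
12. n7.val = true  [A.depth > 5]
13. n8.env = 1  [1]
14. n9.env = true  [terminal]
15. n8.key = -6  [B.env * 3 - 9]
16. n8.sig = -9  [B.env * -2 - 7]
17. n8.idx = false  [b.env == false]
18. n7.tag = true  [S.val == true]
19. n7.lim = "wq"  ["wq"]
20. n7.mk = 25  [(if B.idx then B.key else B.sig) + 34]
21. n0.tag = true  [S₁.tag or S₀.val]
22. n0.lim = "k"  [if S₀.val then S₁.lim else "k"]
23. n0.mk = 15  [h.cnt + 10]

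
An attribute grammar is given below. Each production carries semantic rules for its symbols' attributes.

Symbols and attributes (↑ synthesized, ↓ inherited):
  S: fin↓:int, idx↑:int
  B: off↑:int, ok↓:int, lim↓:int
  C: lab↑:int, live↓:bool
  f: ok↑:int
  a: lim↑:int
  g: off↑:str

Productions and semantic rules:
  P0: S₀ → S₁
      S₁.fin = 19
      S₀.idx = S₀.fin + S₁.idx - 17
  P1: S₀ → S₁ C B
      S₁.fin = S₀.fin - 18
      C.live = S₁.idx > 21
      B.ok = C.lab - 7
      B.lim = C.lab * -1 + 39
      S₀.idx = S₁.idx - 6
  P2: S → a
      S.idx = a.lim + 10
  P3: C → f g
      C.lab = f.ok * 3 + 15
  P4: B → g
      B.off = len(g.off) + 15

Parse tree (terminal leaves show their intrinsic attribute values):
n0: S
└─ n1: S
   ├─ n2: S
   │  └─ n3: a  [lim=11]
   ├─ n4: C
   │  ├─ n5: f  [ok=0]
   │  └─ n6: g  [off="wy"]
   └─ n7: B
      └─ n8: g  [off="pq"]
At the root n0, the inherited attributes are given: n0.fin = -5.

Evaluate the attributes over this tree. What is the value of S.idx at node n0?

1. n0.fin = -5  [given at root]
2. n1.fin = 19  [19]
3. n2.fin = 1  [S₀.fin - 18]
4. n3.lim = 11  [terminal]
5. n2.idx = 21  [a.lim + 10]
6. n4.live = false  [S₁.idx > 21]
7. n5.ok = 0  [terminal]
8. n6.off = "wy"  [terminal]
9. n4.lab = 15  [f.ok * 3 + 15]
10. n7.ok = 8  [C.lab - 7]
11. n7.lim = 24  [C.lab * -1 + 39]
12. n8.off = "pq"  [terminal]
13. n7.off = 17  [len(g.off) + 15]
14. n1.idx = 15  [S₁.idx - 6]
15. n0.idx = -7  [S₀.fin + S₁.idx - 17]

-7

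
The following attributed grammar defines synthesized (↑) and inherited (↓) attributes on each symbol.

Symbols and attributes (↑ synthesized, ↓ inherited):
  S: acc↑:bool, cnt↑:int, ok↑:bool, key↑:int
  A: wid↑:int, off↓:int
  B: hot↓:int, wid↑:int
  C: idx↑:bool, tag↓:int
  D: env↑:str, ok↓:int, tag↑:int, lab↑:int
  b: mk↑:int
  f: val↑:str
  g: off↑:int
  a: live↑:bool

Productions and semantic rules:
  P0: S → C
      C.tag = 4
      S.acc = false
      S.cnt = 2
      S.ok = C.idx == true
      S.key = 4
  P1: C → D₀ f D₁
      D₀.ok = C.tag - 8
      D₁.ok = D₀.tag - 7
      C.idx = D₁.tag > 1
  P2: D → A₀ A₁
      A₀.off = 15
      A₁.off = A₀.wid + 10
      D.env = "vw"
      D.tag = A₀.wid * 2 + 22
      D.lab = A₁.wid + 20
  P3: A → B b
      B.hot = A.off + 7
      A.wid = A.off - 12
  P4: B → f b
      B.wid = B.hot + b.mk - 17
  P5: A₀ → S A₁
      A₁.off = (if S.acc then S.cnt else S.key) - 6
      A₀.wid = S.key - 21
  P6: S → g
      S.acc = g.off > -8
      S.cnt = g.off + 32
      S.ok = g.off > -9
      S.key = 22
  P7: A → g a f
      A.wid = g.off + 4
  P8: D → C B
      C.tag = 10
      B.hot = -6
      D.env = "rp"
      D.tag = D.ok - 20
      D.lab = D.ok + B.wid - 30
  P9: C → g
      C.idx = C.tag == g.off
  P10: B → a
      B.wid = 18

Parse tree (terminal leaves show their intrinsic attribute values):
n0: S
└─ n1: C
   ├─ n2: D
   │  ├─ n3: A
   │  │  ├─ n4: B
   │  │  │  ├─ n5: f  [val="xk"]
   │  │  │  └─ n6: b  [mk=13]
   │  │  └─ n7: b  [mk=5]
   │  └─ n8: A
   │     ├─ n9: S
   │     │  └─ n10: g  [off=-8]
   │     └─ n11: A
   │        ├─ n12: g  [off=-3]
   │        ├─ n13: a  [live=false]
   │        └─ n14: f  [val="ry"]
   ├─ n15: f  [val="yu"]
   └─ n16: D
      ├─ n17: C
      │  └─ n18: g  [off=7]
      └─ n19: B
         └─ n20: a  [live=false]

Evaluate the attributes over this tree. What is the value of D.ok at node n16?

21

1. n1.tag = 4  [4]
2. n2.ok = -4  [C.tag - 8]
3. n3.off = 15  [15]
4. n4.hot = 22  [A.off + 7]
5. n5.val = "xk"  [terminal]
6. n6.mk = 13  [terminal]
7. n4.wid = 18  [B.hot + b.mk - 17]
8. n7.mk = 5  [terminal]
9. n3.wid = 3  [A.off - 12]
10. n8.off = 13  [A₀.wid + 10]
11. n10.off = -8  [terminal]
12. n9.acc = false  [g.off > -8]
13. n9.cnt = 24  [g.off + 32]
14. n9.ok = true  [g.off > -9]
15. n9.key = 22  [22]
16. n11.off = 16  [(if S.acc then S.cnt else S.key) - 6]
17. n12.off = -3  [terminal]
18. n13.live = false  [terminal]
19. n14.val = "ry"  [terminal]
20. n11.wid = 1  [g.off + 4]
21. n8.wid = 1  [S.key - 21]
22. n2.env = "vw"  ["vw"]
23. n2.tag = 28  [A₀.wid * 2 + 22]
24. n2.lab = 21  [A₁.wid + 20]
25. n15.val = "yu"  [terminal]
26. n16.ok = 21  [D₀.tag - 7]
27. n17.tag = 10  [10]
28. n18.off = 7  [terminal]
29. n17.idx = false  [C.tag == g.off]
30. n19.hot = -6  [-6]
31. n20.live = false  [terminal]
32. n19.wid = 18  [18]
33. n16.env = "rp"  ["rp"]
34. n16.tag = 1  [D.ok - 20]
35. n16.lab = 9  [D.ok + B.wid - 30]
36. n1.idx = false  [D₁.tag > 1]
37. n0.acc = false  [false]
38. n0.cnt = 2  [2]
39. n0.ok = false  [C.idx == true]
40. n0.key = 4  [4]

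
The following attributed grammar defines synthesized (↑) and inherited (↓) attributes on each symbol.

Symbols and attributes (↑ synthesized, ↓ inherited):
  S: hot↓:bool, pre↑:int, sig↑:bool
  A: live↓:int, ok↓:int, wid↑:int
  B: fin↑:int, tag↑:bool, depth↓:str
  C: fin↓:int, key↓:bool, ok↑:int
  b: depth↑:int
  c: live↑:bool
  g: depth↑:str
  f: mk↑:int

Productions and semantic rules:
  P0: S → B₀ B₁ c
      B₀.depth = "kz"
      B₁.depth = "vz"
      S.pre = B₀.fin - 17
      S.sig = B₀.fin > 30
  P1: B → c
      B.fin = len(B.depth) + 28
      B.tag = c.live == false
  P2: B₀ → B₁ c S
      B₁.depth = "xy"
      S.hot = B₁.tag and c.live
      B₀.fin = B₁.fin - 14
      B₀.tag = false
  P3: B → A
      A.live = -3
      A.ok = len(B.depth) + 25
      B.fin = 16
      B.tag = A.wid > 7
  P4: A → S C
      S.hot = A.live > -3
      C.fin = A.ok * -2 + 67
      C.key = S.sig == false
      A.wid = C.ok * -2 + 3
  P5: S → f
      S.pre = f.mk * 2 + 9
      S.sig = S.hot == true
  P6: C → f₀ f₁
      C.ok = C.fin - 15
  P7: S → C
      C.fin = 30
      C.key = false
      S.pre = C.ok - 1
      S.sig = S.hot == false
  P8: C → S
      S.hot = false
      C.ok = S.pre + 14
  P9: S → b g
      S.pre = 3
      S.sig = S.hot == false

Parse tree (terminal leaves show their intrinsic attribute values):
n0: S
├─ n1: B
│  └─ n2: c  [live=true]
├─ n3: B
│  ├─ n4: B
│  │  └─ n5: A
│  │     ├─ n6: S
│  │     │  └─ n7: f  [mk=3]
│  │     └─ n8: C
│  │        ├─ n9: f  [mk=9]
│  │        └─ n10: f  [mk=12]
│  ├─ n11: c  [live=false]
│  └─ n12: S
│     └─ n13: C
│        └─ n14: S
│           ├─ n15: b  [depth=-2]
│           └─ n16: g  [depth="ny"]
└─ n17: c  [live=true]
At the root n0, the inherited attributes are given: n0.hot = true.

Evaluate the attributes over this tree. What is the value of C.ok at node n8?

-2

1. n0.hot = true  [given at root]
2. n1.depth = "kz"  ["kz"]
3. n2.live = true  [terminal]
4. n1.fin = 30  [len(B.depth) + 28]
5. n1.tag = false  [c.live == false]
6. n3.depth = "vz"  ["vz"]
7. n4.depth = "xy"  ["xy"]
8. n5.live = -3  [-3]
9. n5.ok = 27  [len(B.depth) + 25]
10. n6.hot = false  [A.live > -3]
11. n7.mk = 3  [terminal]
12. n6.pre = 15  [f.mk * 2 + 9]
13. n6.sig = false  [S.hot == true]
14. n8.fin = 13  [A.ok * -2 + 67]
15. n8.key = true  [S.sig == false]
16. n9.mk = 9  [terminal]
17. n10.mk = 12  [terminal]
18. n8.ok = -2  [C.fin - 15]
19. n5.wid = 7  [C.ok * -2 + 3]
20. n4.fin = 16  [16]
21. n4.tag = false  [A.wid > 7]
22. n11.live = false  [terminal]
23. n12.hot = false  [B₁.tag and c.live]
24. n13.fin = 30  [30]
25. n13.key = false  [false]
26. n14.hot = false  [false]
27. n15.depth = -2  [terminal]
28. n16.depth = "ny"  [terminal]
29. n14.pre = 3  [3]
30. n14.sig = true  [S.hot == false]
31. n13.ok = 17  [S.pre + 14]
32. n12.pre = 16  [C.ok - 1]
33. n12.sig = true  [S.hot == false]
34. n3.fin = 2  [B₁.fin - 14]
35. n3.tag = false  [false]
36. n17.live = true  [terminal]
37. n0.pre = 13  [B₀.fin - 17]
38. n0.sig = false  [B₀.fin > 30]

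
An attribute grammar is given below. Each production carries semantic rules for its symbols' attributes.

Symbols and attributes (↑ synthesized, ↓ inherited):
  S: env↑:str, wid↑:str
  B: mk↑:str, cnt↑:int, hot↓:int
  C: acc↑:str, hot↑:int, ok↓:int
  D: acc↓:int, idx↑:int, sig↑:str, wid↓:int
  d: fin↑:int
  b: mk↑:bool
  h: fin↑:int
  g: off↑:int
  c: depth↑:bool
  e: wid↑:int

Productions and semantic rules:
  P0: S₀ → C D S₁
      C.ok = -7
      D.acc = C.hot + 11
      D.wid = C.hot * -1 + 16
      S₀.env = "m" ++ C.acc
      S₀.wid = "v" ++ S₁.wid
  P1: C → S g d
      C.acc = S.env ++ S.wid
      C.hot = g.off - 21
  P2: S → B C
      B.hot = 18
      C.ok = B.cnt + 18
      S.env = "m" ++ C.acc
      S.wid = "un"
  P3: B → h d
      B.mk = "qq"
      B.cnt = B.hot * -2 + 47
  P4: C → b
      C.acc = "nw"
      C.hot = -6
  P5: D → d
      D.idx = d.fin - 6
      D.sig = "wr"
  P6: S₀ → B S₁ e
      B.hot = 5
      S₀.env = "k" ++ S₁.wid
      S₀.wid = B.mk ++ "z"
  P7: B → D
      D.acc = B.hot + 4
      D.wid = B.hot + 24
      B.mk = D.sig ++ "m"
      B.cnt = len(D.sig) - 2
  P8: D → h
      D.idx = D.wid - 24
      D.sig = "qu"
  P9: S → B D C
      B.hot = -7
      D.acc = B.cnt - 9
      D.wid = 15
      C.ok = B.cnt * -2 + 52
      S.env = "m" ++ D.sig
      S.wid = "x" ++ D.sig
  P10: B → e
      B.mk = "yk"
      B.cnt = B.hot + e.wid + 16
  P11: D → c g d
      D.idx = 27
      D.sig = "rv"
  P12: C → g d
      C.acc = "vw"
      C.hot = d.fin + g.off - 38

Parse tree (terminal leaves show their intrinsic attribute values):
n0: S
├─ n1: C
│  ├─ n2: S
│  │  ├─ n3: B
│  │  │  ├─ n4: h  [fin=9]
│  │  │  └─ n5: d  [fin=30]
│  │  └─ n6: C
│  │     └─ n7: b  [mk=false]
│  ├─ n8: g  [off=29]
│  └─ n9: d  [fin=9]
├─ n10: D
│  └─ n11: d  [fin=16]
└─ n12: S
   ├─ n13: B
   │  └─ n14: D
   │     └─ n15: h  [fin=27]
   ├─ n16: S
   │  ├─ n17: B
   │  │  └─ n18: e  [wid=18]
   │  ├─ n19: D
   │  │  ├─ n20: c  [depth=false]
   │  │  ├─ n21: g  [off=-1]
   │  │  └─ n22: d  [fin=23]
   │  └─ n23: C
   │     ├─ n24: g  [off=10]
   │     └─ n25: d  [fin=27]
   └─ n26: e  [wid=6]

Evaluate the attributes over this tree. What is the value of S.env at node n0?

1. n1.ok = -7  [-7]
2. n3.hot = 18  [18]
3. n4.fin = 9  [terminal]
4. n5.fin = 30  [terminal]
5. n3.mk = "qq"  ["qq"]
6. n3.cnt = 11  [B.hot * -2 + 47]
7. n6.ok = 29  [B.cnt + 18]
8. n7.mk = false  [terminal]
9. n6.acc = "nw"  ["nw"]
10. n6.hot = -6  [-6]
11. n2.env = "mnw"  ["m" ++ C.acc]
12. n2.wid = "un"  ["un"]
13. n8.off = 29  [terminal]
14. n9.fin = 9  [terminal]
15. n1.acc = "mnwun"  [S.env ++ S.wid]
16. n1.hot = 8  [g.off - 21]
17. n10.acc = 19  [C.hot + 11]
18. n10.wid = 8  [C.hot * -1 + 16]
19. n11.fin = 16  [terminal]
20. n10.idx = 10  [d.fin - 6]
21. n10.sig = "wr"  ["wr"]
22. n13.hot = 5  [5]
23. n14.acc = 9  [B.hot + 4]
24. n14.wid = 29  [B.hot + 24]
25. n15.fin = 27  [terminal]
26. n14.idx = 5  [D.wid - 24]
27. n14.sig = "qu"  ["qu"]
28. n13.mk = "qum"  [D.sig ++ "m"]
29. n13.cnt = 0  [len(D.sig) - 2]
30. n17.hot = -7  [-7]
31. n18.wid = 18  [terminal]
32. n17.mk = "yk"  ["yk"]
33. n17.cnt = 27  [B.hot + e.wid + 16]
34. n19.acc = 18  [B.cnt - 9]
35. n19.wid = 15  [15]
36. n20.depth = false  [terminal]
37. n21.off = -1  [terminal]
38. n22.fin = 23  [terminal]
39. n19.idx = 27  [27]
40. n19.sig = "rv"  ["rv"]
41. n23.ok = -2  [B.cnt * -2 + 52]
42. n24.off = 10  [terminal]
43. n25.fin = 27  [terminal]
44. n23.acc = "vw"  ["vw"]
45. n23.hot = -1  [d.fin + g.off - 38]
46. n16.env = "mrv"  ["m" ++ D.sig]
47. n16.wid = "xrv"  ["x" ++ D.sig]
48. n26.wid = 6  [terminal]
49. n12.env = "kxrv"  ["k" ++ S₁.wid]
50. n12.wid = "qumz"  [B.mk ++ "z"]
51. n0.env = "mmnwun"  ["m" ++ C.acc]
52. n0.wid = "vqumz"  ["v" ++ S₁.wid]

"mmnwun"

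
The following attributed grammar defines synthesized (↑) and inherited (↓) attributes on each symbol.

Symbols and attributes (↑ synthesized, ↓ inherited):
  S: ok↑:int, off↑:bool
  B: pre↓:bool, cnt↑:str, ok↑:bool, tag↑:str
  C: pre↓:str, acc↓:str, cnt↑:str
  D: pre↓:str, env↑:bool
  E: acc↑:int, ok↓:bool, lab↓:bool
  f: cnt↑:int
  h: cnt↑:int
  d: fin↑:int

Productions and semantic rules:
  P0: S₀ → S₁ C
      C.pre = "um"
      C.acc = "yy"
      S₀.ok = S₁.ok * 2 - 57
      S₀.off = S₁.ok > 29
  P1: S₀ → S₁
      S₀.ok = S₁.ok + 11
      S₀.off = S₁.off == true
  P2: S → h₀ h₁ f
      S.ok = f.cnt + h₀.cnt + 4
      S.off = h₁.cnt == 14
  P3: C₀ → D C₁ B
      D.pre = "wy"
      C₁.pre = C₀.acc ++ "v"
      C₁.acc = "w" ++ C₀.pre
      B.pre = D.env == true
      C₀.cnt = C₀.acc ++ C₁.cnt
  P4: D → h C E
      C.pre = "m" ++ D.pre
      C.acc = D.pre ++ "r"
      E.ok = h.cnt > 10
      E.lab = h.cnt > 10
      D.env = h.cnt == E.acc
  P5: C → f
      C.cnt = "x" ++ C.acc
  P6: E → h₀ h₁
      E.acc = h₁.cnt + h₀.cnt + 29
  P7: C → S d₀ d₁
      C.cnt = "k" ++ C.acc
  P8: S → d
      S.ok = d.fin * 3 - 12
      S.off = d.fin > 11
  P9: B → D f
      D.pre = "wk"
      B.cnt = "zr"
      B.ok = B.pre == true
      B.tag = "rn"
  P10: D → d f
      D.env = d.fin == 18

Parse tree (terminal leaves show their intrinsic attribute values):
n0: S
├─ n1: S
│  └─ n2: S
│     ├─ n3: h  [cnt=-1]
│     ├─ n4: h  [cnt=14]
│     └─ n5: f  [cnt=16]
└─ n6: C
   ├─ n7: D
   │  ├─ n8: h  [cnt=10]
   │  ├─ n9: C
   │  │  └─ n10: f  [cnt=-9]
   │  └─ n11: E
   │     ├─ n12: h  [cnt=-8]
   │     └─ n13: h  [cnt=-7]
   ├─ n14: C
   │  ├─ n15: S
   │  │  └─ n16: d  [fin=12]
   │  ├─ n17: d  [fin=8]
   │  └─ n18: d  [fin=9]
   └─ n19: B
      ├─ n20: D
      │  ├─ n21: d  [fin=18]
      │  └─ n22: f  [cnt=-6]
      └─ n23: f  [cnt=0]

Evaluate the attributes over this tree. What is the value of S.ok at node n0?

3

1. n3.cnt = -1  [terminal]
2. n4.cnt = 14  [terminal]
3. n5.cnt = 16  [terminal]
4. n2.ok = 19  [f.cnt + h₀.cnt + 4]
5. n2.off = true  [h₁.cnt == 14]
6. n1.ok = 30  [S₁.ok + 11]
7. n1.off = true  [S₁.off == true]
8. n6.pre = "um"  ["um"]
9. n6.acc = "yy"  ["yy"]
10. n7.pre = "wy"  ["wy"]
11. n8.cnt = 10  [terminal]
12. n9.pre = "mwy"  ["m" ++ D.pre]
13. n9.acc = "wyr"  [D.pre ++ "r"]
14. n10.cnt = -9  [terminal]
15. n9.cnt = "xwyr"  ["x" ++ C.acc]
16. n11.ok = false  [h.cnt > 10]
17. n11.lab = false  [h.cnt > 10]
18. n12.cnt = -8  [terminal]
19. n13.cnt = -7  [terminal]
20. n11.acc = 14  [h₁.cnt + h₀.cnt + 29]
21. n7.env = false  [h.cnt == E.acc]
22. n14.pre = "yyv"  [C₀.acc ++ "v"]
23. n14.acc = "wum"  ["w" ++ C₀.pre]
24. n16.fin = 12  [terminal]
25. n15.ok = 24  [d.fin * 3 - 12]
26. n15.off = true  [d.fin > 11]
27. n17.fin = 8  [terminal]
28. n18.fin = 9  [terminal]
29. n14.cnt = "kwum"  ["k" ++ C.acc]
30. n19.pre = false  [D.env == true]
31. n20.pre = "wk"  ["wk"]
32. n21.fin = 18  [terminal]
33. n22.cnt = -6  [terminal]
34. n20.env = true  [d.fin == 18]
35. n23.cnt = 0  [terminal]
36. n19.cnt = "zr"  ["zr"]
37. n19.ok = false  [B.pre == true]
38. n19.tag = "rn"  ["rn"]
39. n6.cnt = "yykwum"  [C₀.acc ++ C₁.cnt]
40. n0.ok = 3  [S₁.ok * 2 - 57]
41. n0.off = true  [S₁.ok > 29]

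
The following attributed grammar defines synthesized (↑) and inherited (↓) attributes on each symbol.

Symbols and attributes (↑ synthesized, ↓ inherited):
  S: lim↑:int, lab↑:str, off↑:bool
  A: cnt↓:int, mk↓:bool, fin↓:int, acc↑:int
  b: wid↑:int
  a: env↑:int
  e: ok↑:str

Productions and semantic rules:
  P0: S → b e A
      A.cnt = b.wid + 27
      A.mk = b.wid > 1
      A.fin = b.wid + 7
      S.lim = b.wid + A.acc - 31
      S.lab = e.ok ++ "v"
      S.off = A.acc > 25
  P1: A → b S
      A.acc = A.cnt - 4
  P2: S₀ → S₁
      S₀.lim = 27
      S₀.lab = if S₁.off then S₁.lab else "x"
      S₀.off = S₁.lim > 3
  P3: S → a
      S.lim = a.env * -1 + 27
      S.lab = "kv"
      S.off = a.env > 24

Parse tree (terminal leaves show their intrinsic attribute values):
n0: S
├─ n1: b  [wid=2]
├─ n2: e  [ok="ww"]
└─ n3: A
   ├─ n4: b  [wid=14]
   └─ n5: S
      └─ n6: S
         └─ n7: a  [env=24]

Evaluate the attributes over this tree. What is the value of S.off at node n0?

1. n1.wid = 2  [terminal]
2. n2.ok = "ww"  [terminal]
3. n3.cnt = 29  [b.wid + 27]
4. n3.mk = true  [b.wid > 1]
5. n3.fin = 9  [b.wid + 7]
6. n4.wid = 14  [terminal]
7. n7.env = 24  [terminal]
8. n6.lim = 3  [a.env * -1 + 27]
9. n6.lab = "kv"  ["kv"]
10. n6.off = false  [a.env > 24]
11. n5.lim = 27  [27]
12. n5.lab = "x"  [if S₁.off then S₁.lab else "x"]
13. n5.off = false  [S₁.lim > 3]
14. n3.acc = 25  [A.cnt - 4]
15. n0.lim = -4  [b.wid + A.acc - 31]
16. n0.lab = "wwv"  [e.ok ++ "v"]
17. n0.off = false  [A.acc > 25]

false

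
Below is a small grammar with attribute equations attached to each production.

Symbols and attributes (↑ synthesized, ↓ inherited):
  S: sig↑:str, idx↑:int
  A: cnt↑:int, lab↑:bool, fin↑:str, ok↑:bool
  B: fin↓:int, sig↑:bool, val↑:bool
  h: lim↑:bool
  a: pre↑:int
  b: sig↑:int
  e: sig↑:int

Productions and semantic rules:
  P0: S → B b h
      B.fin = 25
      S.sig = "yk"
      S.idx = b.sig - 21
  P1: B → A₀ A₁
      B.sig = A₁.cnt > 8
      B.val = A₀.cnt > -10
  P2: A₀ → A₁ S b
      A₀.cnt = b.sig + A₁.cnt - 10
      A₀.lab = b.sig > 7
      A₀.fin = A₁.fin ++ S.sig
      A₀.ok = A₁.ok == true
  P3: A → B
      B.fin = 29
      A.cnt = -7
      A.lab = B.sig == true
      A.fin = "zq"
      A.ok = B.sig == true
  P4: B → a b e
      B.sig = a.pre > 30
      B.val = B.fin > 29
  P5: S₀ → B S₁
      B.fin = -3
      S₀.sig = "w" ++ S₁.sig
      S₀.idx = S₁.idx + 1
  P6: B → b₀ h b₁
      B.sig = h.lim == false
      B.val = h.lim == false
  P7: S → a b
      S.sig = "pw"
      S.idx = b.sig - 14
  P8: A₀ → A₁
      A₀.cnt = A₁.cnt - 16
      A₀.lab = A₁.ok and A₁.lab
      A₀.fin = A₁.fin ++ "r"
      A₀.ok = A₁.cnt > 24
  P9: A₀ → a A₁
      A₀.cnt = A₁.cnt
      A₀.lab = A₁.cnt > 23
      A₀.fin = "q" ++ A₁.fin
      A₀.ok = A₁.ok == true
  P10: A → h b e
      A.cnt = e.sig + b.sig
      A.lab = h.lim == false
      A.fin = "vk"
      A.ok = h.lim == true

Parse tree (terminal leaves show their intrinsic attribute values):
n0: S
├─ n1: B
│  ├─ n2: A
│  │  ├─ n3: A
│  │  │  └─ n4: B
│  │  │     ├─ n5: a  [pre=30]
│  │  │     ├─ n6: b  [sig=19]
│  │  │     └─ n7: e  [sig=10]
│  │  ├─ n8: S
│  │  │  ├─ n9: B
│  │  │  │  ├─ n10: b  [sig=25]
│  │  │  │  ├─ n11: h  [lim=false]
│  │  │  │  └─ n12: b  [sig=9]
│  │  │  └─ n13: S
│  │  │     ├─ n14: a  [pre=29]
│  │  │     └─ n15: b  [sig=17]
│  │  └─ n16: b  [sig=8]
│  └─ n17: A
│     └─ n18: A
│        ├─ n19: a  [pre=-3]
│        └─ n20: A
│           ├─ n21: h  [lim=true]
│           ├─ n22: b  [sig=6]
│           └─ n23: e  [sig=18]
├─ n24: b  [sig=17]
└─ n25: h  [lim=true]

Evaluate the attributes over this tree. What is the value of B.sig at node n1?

false

1. n1.fin = 25  [25]
2. n4.fin = 29  [29]
3. n5.pre = 30  [terminal]
4. n6.sig = 19  [terminal]
5. n7.sig = 10  [terminal]
6. n4.sig = false  [a.pre > 30]
7. n4.val = false  [B.fin > 29]
8. n3.cnt = -7  [-7]
9. n3.lab = false  [B.sig == true]
10. n3.fin = "zq"  ["zq"]
11. n3.ok = false  [B.sig == true]
12. n9.fin = -3  [-3]
13. n10.sig = 25  [terminal]
14. n11.lim = false  [terminal]
15. n12.sig = 9  [terminal]
16. n9.sig = true  [h.lim == false]
17. n9.val = true  [h.lim == false]
18. n14.pre = 29  [terminal]
19. n15.sig = 17  [terminal]
20. n13.sig = "pw"  ["pw"]
21. n13.idx = 3  [b.sig - 14]
22. n8.sig = "wpw"  ["w" ++ S₁.sig]
23. n8.idx = 4  [S₁.idx + 1]
24. n16.sig = 8  [terminal]
25. n2.cnt = -9  [b.sig + A₁.cnt - 10]
26. n2.lab = true  [b.sig > 7]
27. n2.fin = "zqwpw"  [A₁.fin ++ S.sig]
28. n2.ok = false  [A₁.ok == true]
29. n19.pre = -3  [terminal]
30. n21.lim = true  [terminal]
31. n22.sig = 6  [terminal]
32. n23.sig = 18  [terminal]
33. n20.cnt = 24  [e.sig + b.sig]
34. n20.lab = false  [h.lim == false]
35. n20.fin = "vk"  ["vk"]
36. n20.ok = true  [h.lim == true]
37. n18.cnt = 24  [A₁.cnt]
38. n18.lab = true  [A₁.cnt > 23]
39. n18.fin = "qvk"  ["q" ++ A₁.fin]
40. n18.ok = true  [A₁.ok == true]
41. n17.cnt = 8  [A₁.cnt - 16]
42. n17.lab = true  [A₁.ok and A₁.lab]
43. n17.fin = "qvkr"  [A₁.fin ++ "r"]
44. n17.ok = false  [A₁.cnt > 24]
45. n1.sig = false  [A₁.cnt > 8]
46. n1.val = true  [A₀.cnt > -10]
47. n24.sig = 17  [terminal]
48. n25.lim = true  [terminal]
49. n0.sig = "yk"  ["yk"]
50. n0.idx = -4  [b.sig - 21]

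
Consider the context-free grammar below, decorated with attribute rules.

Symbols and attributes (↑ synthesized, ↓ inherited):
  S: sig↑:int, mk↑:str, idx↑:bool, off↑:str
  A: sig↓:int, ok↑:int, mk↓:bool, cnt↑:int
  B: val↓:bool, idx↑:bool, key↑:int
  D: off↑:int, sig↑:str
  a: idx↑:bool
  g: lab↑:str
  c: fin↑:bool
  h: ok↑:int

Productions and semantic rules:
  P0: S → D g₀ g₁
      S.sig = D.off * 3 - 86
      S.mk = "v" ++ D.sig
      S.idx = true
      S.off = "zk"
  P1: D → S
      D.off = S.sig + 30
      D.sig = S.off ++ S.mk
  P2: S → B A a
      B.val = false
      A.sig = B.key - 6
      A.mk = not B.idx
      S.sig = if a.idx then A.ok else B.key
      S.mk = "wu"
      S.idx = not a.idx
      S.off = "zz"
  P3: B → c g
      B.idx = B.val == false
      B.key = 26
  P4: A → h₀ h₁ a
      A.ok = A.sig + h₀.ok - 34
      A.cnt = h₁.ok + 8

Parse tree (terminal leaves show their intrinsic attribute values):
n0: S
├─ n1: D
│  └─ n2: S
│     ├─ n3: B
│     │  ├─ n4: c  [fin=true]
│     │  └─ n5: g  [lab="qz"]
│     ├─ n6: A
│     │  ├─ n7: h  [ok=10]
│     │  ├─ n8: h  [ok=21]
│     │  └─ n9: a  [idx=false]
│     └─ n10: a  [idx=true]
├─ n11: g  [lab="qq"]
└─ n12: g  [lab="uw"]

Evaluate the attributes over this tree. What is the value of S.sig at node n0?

1. n3.val = false  [false]
2. n4.fin = true  [terminal]
3. n5.lab = "qz"  [terminal]
4. n3.idx = true  [B.val == false]
5. n3.key = 26  [26]
6. n6.sig = 20  [B.key - 6]
7. n6.mk = false  [not B.idx]
8. n7.ok = 10  [terminal]
9. n8.ok = 21  [terminal]
10. n9.idx = false  [terminal]
11. n6.ok = -4  [A.sig + h₀.ok - 34]
12. n6.cnt = 29  [h₁.ok + 8]
13. n10.idx = true  [terminal]
14. n2.sig = -4  [if a.idx then A.ok else B.key]
15. n2.mk = "wu"  ["wu"]
16. n2.idx = false  [not a.idx]
17. n2.off = "zz"  ["zz"]
18. n1.off = 26  [S.sig + 30]
19. n1.sig = "zzwu"  [S.off ++ S.mk]
20. n11.lab = "qq"  [terminal]
21. n12.lab = "uw"  [terminal]
22. n0.sig = -8  [D.off * 3 - 86]
23. n0.mk = "vzzwu"  ["v" ++ D.sig]
24. n0.idx = true  [true]
25. n0.off = "zk"  ["zk"]

-8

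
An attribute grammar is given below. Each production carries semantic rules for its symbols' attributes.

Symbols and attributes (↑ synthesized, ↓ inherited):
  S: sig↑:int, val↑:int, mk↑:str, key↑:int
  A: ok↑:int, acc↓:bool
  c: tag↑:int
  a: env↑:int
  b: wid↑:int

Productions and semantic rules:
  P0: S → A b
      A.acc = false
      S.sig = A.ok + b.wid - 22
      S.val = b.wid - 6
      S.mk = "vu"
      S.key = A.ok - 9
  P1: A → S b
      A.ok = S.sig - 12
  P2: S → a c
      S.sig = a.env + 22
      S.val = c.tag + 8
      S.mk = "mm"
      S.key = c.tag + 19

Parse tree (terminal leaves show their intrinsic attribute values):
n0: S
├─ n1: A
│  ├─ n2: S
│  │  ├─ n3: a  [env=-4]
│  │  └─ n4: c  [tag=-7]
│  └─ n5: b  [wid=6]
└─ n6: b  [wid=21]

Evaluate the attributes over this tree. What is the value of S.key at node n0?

1. n1.acc = false  [false]
2. n3.env = -4  [terminal]
3. n4.tag = -7  [terminal]
4. n2.sig = 18  [a.env + 22]
5. n2.val = 1  [c.tag + 8]
6. n2.mk = "mm"  ["mm"]
7. n2.key = 12  [c.tag + 19]
8. n5.wid = 6  [terminal]
9. n1.ok = 6  [S.sig - 12]
10. n6.wid = 21  [terminal]
11. n0.sig = 5  [A.ok + b.wid - 22]
12. n0.val = 15  [b.wid - 6]
13. n0.mk = "vu"  ["vu"]
14. n0.key = -3  [A.ok - 9]

-3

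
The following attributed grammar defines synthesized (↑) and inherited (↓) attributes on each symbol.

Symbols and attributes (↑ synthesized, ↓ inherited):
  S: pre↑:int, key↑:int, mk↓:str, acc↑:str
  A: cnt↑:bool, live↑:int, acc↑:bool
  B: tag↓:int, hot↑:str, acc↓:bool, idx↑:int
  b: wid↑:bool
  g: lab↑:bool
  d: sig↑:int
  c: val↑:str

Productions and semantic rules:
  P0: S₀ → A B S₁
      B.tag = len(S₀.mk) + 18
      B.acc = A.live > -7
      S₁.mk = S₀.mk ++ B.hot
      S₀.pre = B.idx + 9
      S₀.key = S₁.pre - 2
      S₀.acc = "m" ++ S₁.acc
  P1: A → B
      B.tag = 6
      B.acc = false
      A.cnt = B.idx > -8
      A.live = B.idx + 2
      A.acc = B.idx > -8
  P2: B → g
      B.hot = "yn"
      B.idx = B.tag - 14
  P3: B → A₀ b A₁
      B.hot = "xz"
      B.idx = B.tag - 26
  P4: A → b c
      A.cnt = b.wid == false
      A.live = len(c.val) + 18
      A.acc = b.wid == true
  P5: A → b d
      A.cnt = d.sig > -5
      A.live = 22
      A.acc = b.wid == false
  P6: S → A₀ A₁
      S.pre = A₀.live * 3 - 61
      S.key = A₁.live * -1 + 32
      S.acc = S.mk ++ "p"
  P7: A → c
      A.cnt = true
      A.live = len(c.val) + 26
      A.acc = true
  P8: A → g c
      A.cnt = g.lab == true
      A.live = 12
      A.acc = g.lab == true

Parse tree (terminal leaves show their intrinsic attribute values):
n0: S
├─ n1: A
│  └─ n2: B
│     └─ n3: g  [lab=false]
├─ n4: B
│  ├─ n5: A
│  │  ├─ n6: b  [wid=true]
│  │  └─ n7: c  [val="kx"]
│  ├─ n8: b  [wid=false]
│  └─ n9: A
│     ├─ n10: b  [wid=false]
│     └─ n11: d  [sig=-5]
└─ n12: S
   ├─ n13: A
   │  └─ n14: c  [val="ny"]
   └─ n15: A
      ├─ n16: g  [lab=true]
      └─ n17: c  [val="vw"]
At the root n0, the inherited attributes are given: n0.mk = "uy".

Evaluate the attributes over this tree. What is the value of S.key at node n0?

1. n0.mk = "uy"  [given at root]
2. n2.tag = 6  [6]
3. n2.acc = false  [false]
4. n3.lab = false  [terminal]
5. n2.hot = "yn"  ["yn"]
6. n2.idx = -8  [B.tag - 14]
7. n1.cnt = false  [B.idx > -8]
8. n1.live = -6  [B.idx + 2]
9. n1.acc = false  [B.idx > -8]
10. n4.tag = 20  [len(S₀.mk) + 18]
11. n4.acc = true  [A.live > -7]
12. n6.wid = true  [terminal]
13. n7.val = "kx"  [terminal]
14. n5.cnt = false  [b.wid == false]
15. n5.live = 20  [len(c.val) + 18]
16. n5.acc = true  [b.wid == true]
17. n8.wid = false  [terminal]
18. n10.wid = false  [terminal]
19. n11.sig = -5  [terminal]
20. n9.cnt = false  [d.sig > -5]
21. n9.live = 22  [22]
22. n9.acc = true  [b.wid == false]
23. n4.hot = "xz"  ["xz"]
24. n4.idx = -6  [B.tag - 26]
25. n12.mk = "uyxz"  [S₀.mk ++ B.hot]
26. n14.val = "ny"  [terminal]
27. n13.cnt = true  [true]
28. n13.live = 28  [len(c.val) + 26]
29. n13.acc = true  [true]
30. n16.lab = true  [terminal]
31. n17.val = "vw"  [terminal]
32. n15.cnt = true  [g.lab == true]
33. n15.live = 12  [12]
34. n15.acc = true  [g.lab == true]
35. n12.pre = 23  [A₀.live * 3 - 61]
36. n12.key = 20  [A₁.live * -1 + 32]
37. n12.acc = "uyxzp"  [S.mk ++ "p"]
38. n0.pre = 3  [B.idx + 9]
39. n0.key = 21  [S₁.pre - 2]
40. n0.acc = "muyxzp"  ["m" ++ S₁.acc]

21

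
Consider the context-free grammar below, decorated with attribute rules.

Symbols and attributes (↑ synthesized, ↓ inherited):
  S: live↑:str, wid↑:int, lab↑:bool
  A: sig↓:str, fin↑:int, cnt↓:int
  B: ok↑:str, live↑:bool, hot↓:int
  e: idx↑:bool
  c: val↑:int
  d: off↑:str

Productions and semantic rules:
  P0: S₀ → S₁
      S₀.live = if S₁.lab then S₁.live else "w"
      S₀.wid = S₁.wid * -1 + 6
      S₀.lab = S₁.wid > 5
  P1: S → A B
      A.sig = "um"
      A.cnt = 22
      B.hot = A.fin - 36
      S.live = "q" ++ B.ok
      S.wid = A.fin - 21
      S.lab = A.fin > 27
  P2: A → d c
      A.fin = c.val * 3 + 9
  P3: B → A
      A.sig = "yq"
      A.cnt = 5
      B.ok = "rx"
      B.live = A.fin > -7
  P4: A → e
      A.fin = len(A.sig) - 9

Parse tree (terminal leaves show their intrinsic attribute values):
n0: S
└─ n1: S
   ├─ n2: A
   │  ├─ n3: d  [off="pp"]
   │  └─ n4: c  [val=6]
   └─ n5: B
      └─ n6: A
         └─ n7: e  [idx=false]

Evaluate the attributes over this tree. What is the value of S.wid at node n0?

0

1. n2.sig = "um"  ["um"]
2. n2.cnt = 22  [22]
3. n3.off = "pp"  [terminal]
4. n4.val = 6  [terminal]
5. n2.fin = 27  [c.val * 3 + 9]
6. n5.hot = -9  [A.fin - 36]
7. n6.sig = "yq"  ["yq"]
8. n6.cnt = 5  [5]
9. n7.idx = false  [terminal]
10. n6.fin = -7  [len(A.sig) - 9]
11. n5.ok = "rx"  ["rx"]
12. n5.live = false  [A.fin > -7]
13. n1.live = "qrx"  ["q" ++ B.ok]
14. n1.wid = 6  [A.fin - 21]
15. n1.lab = false  [A.fin > 27]
16. n0.live = "w"  [if S₁.lab then S₁.live else "w"]
17. n0.wid = 0  [S₁.wid * -1 + 6]
18. n0.lab = true  [S₁.wid > 5]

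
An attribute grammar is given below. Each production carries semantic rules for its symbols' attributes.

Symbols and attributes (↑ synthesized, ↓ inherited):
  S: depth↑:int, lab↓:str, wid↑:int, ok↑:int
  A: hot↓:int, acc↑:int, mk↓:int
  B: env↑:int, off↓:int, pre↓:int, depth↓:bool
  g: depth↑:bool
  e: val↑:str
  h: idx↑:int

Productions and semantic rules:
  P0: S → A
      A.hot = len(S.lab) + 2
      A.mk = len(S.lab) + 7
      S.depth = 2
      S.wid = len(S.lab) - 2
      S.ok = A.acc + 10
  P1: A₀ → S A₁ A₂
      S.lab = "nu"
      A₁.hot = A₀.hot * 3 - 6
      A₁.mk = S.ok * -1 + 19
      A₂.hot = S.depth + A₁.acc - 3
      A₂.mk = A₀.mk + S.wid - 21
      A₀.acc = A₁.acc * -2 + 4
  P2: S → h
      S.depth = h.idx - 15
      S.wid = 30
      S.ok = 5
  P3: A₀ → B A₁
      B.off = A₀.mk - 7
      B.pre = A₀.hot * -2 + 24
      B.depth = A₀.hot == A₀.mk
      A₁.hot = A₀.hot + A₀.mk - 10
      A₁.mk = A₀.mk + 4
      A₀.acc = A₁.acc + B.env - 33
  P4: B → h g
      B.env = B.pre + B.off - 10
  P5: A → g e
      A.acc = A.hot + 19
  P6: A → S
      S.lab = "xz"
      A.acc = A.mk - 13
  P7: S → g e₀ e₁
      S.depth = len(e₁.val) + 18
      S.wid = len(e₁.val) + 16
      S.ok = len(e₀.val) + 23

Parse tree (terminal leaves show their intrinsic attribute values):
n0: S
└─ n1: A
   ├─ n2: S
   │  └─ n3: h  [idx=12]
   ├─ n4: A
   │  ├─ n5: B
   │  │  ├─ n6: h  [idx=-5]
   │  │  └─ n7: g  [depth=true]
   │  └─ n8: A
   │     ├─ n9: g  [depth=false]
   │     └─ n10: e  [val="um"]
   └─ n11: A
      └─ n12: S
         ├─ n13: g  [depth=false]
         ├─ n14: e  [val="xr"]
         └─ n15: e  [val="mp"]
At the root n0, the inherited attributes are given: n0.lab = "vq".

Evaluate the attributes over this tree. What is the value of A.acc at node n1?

1. n0.lab = "vq"  [given at root]
2. n1.hot = 4  [len(S.lab) + 2]
3. n1.mk = 9  [len(S.lab) + 7]
4. n2.lab = "nu"  ["nu"]
5. n3.idx = 12  [terminal]
6. n2.depth = -3  [h.idx - 15]
7. n2.wid = 30  [30]
8. n2.ok = 5  [5]
9. n4.hot = 6  [A₀.hot * 3 - 6]
10. n4.mk = 14  [S.ok * -1 + 19]
11. n5.off = 7  [A₀.mk - 7]
12. n5.pre = 12  [A₀.hot * -2 + 24]
13. n5.depth = false  [A₀.hot == A₀.mk]
14. n6.idx = -5  [terminal]
15. n7.depth = true  [terminal]
16. n5.env = 9  [B.pre + B.off - 10]
17. n8.hot = 10  [A₀.hot + A₀.mk - 10]
18. n8.mk = 18  [A₀.mk + 4]
19. n9.depth = false  [terminal]
20. n10.val = "um"  [terminal]
21. n8.acc = 29  [A.hot + 19]
22. n4.acc = 5  [A₁.acc + B.env - 33]
23. n11.hot = -1  [S.depth + A₁.acc - 3]
24. n11.mk = 18  [A₀.mk + S.wid - 21]
25. n12.lab = "xz"  ["xz"]
26. n13.depth = false  [terminal]
27. n14.val = "xr"  [terminal]
28. n15.val = "mp"  [terminal]
29. n12.depth = 20  [len(e₁.val) + 18]
30. n12.wid = 18  [len(e₁.val) + 16]
31. n12.ok = 25  [len(e₀.val) + 23]
32. n11.acc = 5  [A.mk - 13]
33. n1.acc = -6  [A₁.acc * -2 + 4]
34. n0.depth = 2  [2]
35. n0.wid = 0  [len(S.lab) - 2]
36. n0.ok = 4  [A.acc + 10]

-6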